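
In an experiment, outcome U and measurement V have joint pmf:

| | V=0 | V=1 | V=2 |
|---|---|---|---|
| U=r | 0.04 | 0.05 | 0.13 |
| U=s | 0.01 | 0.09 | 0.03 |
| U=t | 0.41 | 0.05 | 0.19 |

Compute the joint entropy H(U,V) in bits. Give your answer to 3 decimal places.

2.514 bits

H(U,V) = −Σ p(x,y)·log₂ p(x,y) over all 9 cells.
  cell (r,0): −0.04·log₂0.04 = 0.1858
  cell (r,1): −0.05·log₂0.05 = 0.2161
  cell (r,2): −0.13·log₂0.13 = 0.3826
  cell (s,0): −0.01·log₂0.01 = 0.0664
  cell (s,1): −0.09·log₂0.09 = 0.3127
  cell (s,2): −0.03·log₂0.03 = 0.1518
  cell (t,0): −0.41·log₂0.41 = 0.5274
  cell (t,1): −0.05·log₂0.05 = 0.2161
  cell (t,2): −0.19·log₂0.19 = 0.4552
Sum = 2.514 bits.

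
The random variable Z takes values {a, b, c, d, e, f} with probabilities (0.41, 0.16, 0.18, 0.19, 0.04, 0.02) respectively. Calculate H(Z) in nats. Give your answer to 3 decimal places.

1.490 nats

H(Z) = −Σ p·ln p.
  −(0.41)·ln(0.41) = 0.3656
  −(0.16)·ln(0.16) = 0.2932
  −(0.18)·ln(0.18) = 0.3087
  −(0.19)·ln(0.19) = 0.3155
  −(0.04)·ln(0.04) = 0.1288
  −(0.02)·ln(0.02) = 0.0782
Sum: 0.3656 + 0.2932 + 0.3087 + 0.3155 + 0.1288 + 0.0782 = 1.490 nats.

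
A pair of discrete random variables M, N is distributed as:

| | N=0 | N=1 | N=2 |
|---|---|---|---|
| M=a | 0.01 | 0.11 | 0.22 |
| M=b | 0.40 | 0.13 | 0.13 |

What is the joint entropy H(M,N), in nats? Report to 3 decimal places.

1.519 nats

H(M,N) = −Σ p(x,y)·ln p(x,y) over all 6 cells.
  cell (a,0): −0.01·ln0.01 = 0.0461
  cell (a,1): −0.11·ln0.11 = 0.2428
  cell (a,2): −0.22·ln0.22 = 0.3331
  cell (b,0): −0.40·ln0.40 = 0.3665
  cell (b,1): −0.13·ln0.13 = 0.2652
  cell (b,2): −0.13·ln0.13 = 0.2652
Sum = 1.519 nats.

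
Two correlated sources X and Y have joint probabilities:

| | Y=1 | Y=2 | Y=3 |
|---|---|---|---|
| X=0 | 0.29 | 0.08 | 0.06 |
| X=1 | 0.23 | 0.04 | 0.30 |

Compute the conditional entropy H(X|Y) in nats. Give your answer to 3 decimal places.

0.596 nats

Marginals: p(X) = (0.4300, 0.5700), p(Y) = (0.5200, 0.1200, 0.3600).
H(X|Y) = Σ p(Y) · H(X|Y=·).
  Y=1: p=0.5200, H(X|Y=1) = 0.6865
  Y=2: p=0.1200, H(X|Y=2) = 0.6365
  Y=3: p=0.3600, H(X|Y=3) = 0.4506
Weighted sum = 0.596 nats.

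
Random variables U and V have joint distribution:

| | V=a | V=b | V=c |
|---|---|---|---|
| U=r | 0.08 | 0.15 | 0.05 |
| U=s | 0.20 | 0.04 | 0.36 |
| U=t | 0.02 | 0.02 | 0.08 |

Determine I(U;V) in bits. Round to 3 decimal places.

Marginals: p(U) = (0.2800, 0.6000, 0.1200), p(V) = (0.3000, 0.2100, 0.4900).
I(U;V) = H(U) + H(V) − H(U,V).
H(U) = 1.3235, H(V) = 1.4982, H(U,V) = 2.6162.
I(U;V) = 1.3235 + 1.4982 − 2.6162 = 0.205 bits.

0.205 bits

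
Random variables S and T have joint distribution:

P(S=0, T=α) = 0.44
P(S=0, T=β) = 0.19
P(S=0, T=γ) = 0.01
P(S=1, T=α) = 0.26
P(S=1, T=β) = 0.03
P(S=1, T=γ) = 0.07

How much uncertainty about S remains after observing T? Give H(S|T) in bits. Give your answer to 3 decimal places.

0.836 bits

Marginals: p(S) = (0.6400, 0.3600), p(T) = (0.7000, 0.2200, 0.0800).
H(S|T) = Σ p(T) · H(S|T=·).
  T=α: p=0.7000, H(S|T=α) = 0.9518
  T=β: p=0.2200, H(S|T=β) = 0.5746
  T=γ: p=0.0800, H(S|T=γ) = 0.5436
Weighted sum = 0.836 bits.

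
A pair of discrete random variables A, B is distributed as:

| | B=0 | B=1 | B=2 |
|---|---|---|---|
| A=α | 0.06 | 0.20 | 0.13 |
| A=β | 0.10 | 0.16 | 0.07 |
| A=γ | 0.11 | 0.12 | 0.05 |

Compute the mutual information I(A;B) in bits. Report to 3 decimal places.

0.042 bits

Marginals: p(A) = (0.3900, 0.3300, 0.2800), p(B) = (0.2700, 0.4800, 0.2500).
I(A;B) = H(A) + H(B) − H(A,B).
H(A) = 1.5718, H(B) = 1.5183, H(A,B) = 3.0478.
I(A;B) = 1.5718 + 1.5183 − 3.0478 = 0.042 bits.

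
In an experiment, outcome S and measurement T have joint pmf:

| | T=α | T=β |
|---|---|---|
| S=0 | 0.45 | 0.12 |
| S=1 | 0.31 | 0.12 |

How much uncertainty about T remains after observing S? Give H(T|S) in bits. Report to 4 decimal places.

Chain rule: H(T|S) = H(S,T) − H(S).
Marginals: p(S) = (0.5700, 0.4300), p(T) = (0.7600, 0.2400).
H(S,T) = 1.7763 bits; H(S) = 0.9858 bits.
H(T|S) = 1.7763 − 0.9858 = 0.7905 bits.

0.7905 bits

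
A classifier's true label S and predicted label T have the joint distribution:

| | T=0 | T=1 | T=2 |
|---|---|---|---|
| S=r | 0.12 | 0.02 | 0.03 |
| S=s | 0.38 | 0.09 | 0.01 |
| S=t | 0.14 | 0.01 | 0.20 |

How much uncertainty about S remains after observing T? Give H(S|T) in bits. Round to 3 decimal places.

Chain rule: H(S|T) = H(S,T) − H(T).
Marginals: p(S) = (0.1700, 0.4800, 0.3500), p(T) = (0.6400, 0.1200, 0.2400).
H(S,T) = 2.4692 bits; H(T) = 1.2733 bits.
H(S|T) = 2.4692 − 1.2733 = 1.196 bits.

1.196 bits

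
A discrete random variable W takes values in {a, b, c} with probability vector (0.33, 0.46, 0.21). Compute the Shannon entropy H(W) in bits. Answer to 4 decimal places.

1.5160 bits

H(W) = −Σ p·log₂ p.
  −(0.33)·log₂(0.33) = 0.52782
  −(0.46)·log₂(0.46) = 0.51534
  −(0.21)·log₂(0.21) = 0.47282
Sum: 0.52782 + 0.51534 + 0.47282 = 1.5160 bits.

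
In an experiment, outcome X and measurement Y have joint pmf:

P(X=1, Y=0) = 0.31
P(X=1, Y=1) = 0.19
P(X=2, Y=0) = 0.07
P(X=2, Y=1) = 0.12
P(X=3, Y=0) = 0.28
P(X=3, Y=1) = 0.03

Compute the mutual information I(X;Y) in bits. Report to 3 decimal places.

Marginals: p(X) = (0.5000, 0.1900, 0.3100), p(Y) = (0.6600, 0.3400).
I(X;Y) = Σ p(x,y)·log₂[p(x,y)/(p(x)p(y))].
  (1,0): 0.31·log₂(0.9394) = -0.0280
  (1,1): 0.19·log₂(1.1176) = 0.0305
  (2,0): 0.07·log₂(0.5582) = -0.0589
  (2,1): 0.12·log₂(1.8576) = 0.1072
  (3,0): 0.28·log₂(1.3685) = 0.1267
  (3,1): 0.03·log₂(0.2846) = -0.0544
Sum = 0.123 bits.

0.123 bits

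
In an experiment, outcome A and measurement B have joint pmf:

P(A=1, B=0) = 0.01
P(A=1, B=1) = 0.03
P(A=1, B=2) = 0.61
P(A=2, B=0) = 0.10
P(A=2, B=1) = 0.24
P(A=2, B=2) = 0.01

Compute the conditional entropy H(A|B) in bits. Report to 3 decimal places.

Marginals: p(A) = (0.6500, 0.3500), p(B) = (0.1100, 0.2700, 0.6200).
H(A|B) = Σ p(B) · H(A|B=·).
  B=0: p=0.1100, H(A|B=0) = 0.4395
  B=1: p=0.2700, H(A|B=1) = 0.5033
  B=2: p=0.6200, H(A|B=2) = 0.1191
Weighted sum = 0.258 bits.

0.258 bits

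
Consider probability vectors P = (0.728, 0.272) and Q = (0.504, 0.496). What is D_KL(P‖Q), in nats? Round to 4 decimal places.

0.1043 nats

D(P‖Q) = Σ p·ln(p/q).
  0.728·ln(0.728/0.504) = 0.26770
  0.272·ln(0.272/0.496) = -0.16341
D(P‖Q) = 0.1043 nats.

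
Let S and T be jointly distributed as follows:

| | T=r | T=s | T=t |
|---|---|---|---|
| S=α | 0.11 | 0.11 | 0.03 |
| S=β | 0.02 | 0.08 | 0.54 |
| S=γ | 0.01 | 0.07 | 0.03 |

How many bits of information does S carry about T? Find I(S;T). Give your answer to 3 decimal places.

0.383 bits

Marginals: p(S) = (0.2500, 0.6400, 0.1100), p(T) = (0.1400, 0.2600, 0.6000).
I(S;T) = H(S) + H(T) − H(S,T).
H(S) = 1.2624, H(T) = 1.3446, H(S,T) = 2.2235.
I(S;T) = 1.2624 + 1.3446 − 2.2235 = 0.383 bits.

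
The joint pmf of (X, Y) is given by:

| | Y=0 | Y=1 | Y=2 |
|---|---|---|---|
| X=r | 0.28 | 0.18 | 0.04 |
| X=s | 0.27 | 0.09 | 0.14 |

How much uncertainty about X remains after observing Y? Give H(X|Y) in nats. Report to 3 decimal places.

0.648 nats

Chain rule: H(X|Y) = H(X,Y) − H(Y).
Marginals: p(X) = (0.5000, 0.5000), p(Y) = (0.5500, 0.2700, 0.1800).
H(X,Y) = 1.6393 nats; H(Y) = 0.9910 nats.
H(X|Y) = 1.6393 − 0.9910 = 0.648 nats.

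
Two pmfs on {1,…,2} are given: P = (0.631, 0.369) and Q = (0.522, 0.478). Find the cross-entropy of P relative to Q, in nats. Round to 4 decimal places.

0.6826 nats

H(P,Q) = −Σ p·ln q.
  −0.631·ln(0.522) = 0.41021
  −0.369·ln(0.478) = 0.27238
H(P,Q) = 0.6826 nats.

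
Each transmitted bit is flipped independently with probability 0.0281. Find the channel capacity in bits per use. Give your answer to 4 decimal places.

Binary symmetric channel: C = 1 − h₂(ε) where h₂ is the binary entropy function.
h₂(0.0281) = −0.0281·log₂0.0281 − 0.9719·log₂0.9719 = 0.1848.
C = 1 − 0.1848 = 0.8152 bits per channel use.

0.8152 bits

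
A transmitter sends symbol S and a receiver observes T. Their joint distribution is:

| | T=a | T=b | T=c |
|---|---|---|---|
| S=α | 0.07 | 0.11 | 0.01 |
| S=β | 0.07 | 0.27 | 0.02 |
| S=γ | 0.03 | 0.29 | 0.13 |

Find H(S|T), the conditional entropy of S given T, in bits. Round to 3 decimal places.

Chain rule: H(S|T) = H(S,T) − H(T).
Marginals: p(S) = (0.1900, 0.3600, 0.4500), p(T) = (0.1700, 0.6700, 0.1600).
H(S,T) = 2.6290 bits; H(T) = 1.2447 bits.
H(S|T) = 2.6290 − 1.2447 = 1.384 bits.

1.384 bits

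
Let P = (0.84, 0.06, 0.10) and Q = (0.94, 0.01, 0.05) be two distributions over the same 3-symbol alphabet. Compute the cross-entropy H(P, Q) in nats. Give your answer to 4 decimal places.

0.6279 nats

H(P,Q) = −Σ p·ln q.
  −0.84·ln(0.94) = 0.05198
  −0.06·ln(0.01) = 0.27631
  −0.10·ln(0.05) = 0.29957
H(P,Q) = 0.6279 nats.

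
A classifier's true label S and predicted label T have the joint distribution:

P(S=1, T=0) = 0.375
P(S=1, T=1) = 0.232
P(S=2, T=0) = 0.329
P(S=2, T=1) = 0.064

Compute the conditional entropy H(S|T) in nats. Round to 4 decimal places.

0.6410 nats

Marginals: p(S) = (0.6070, 0.3930), p(T) = (0.7040, 0.2960).
H(S|T) = Σ p(T) · H(S|T=·).
  T=0: p=0.7040, H(S|T=0) = 0.6910
  T=1: p=0.2960, H(S|T=1) = 0.5221
Weighted sum = 0.6410 nats.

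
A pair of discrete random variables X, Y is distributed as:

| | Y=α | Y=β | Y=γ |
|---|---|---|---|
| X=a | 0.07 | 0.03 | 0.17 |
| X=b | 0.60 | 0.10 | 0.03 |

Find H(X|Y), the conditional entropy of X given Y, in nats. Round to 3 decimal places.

0.379 nats

Chain rule: H(X|Y) = H(X,Y) − H(Y).
Marginals: p(X) = (0.2700, 0.7300), p(Y) = (0.6700, 0.1300, 0.2000).
H(X,Y) = 1.2345 nats; H(Y) = 0.8554 nats.
H(X|Y) = 1.2345 − 0.8554 = 0.379 nats.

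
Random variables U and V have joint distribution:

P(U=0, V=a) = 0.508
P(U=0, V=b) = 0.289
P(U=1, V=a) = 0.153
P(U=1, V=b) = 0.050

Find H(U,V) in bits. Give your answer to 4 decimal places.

1.6444 bits

H(U,V) = −Σ p(x,y)·log₂ p(x,y) over all 4 cells.
  cell (0,a): −0.508·log₂0.508 = 0.49637
  cell (0,b): −0.289·log₂0.289 = 0.51756
  cell (1,a): −0.153·log₂0.153 = 0.41438
  cell (1,b): −0.050·log₂0.050 = 0.21610
Sum = 1.6444 bits.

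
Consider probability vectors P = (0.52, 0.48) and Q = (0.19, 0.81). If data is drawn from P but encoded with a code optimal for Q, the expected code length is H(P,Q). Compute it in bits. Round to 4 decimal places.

H(P,Q) = −Σ p·log₂ q.
  −0.52·log₂(0.19) = 1.24588
  −0.48·log₂(0.81) = 0.14592
H(P,Q) = 1.3918 bits.

1.3918 bits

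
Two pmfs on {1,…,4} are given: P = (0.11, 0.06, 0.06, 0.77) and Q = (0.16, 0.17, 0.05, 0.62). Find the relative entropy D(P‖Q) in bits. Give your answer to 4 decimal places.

0.1069 bits

D(P‖Q) = Σ p·log₂(p/q).
  0.11·log₂(0.11/0.16) = -0.05946
  0.06·log₂(0.06/0.17) = -0.09015
  0.06·log₂(0.06/0.05) = 0.01578
  0.77·log₂(0.77/0.62) = 0.24069
D(P‖Q) = 0.1069 bits.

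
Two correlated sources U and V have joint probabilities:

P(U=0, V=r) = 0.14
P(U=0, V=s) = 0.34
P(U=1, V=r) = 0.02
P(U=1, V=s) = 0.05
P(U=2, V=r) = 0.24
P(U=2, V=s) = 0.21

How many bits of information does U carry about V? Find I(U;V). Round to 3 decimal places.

Marginals: p(U) = (0.4800, 0.0700, 0.4500), p(V) = (0.4000, 0.6000).
I(U;V) = H(U) + H(V) − H(U,V).
H(U) = 1.2952, H(V) = 0.9710, H(U,V) = 2.2222.
I(U;V) = 1.2952 + 0.9710 − 2.2222 = 0.044 bits.

0.044 bits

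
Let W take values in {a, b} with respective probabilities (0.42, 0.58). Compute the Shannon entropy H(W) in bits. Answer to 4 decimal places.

H(W) = −Σ p·log₂ p.
  −(0.42)·log₂(0.42) = 0.52565
  −(0.58)·log₂(0.58) = 0.45581
Sum: 0.52565 + 0.45581 = 0.9815 bits.

0.9815 bits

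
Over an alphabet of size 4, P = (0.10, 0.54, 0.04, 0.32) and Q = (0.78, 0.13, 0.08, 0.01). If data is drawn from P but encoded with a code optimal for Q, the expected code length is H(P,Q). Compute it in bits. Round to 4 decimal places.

H(P,Q) = −Σ p·log₂ q.
  −0.10·log₂(0.78) = 0.03585
  −0.54·log₂(0.13) = 1.58944
  −0.04·log₂(0.08) = 0.14575
  −0.32·log₂(0.01) = 2.12603
H(P,Q) = 3.8971 bits.

3.8971 bits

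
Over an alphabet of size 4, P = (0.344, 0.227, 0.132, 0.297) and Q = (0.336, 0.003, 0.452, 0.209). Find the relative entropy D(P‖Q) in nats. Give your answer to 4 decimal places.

0.9321 nats

D(P‖Q) = Σ p·ln(p/q).
  0.344·ln(0.344/0.336) = 0.00809
  0.227·ln(0.227/0.003) = 0.98208
  0.132·ln(0.132/0.452) = -0.16248
  0.297·ln(0.297/0.209) = 0.10437
D(P‖Q) = 0.9321 nats.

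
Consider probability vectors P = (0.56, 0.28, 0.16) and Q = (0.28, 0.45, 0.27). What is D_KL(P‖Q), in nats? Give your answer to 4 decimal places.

0.1716 nats

D(P‖Q) = Σ p·ln(p/q).
  0.56·ln(0.56/0.28) = 0.38816
  0.28·ln(0.28/0.45) = -0.13285
  0.16·ln(0.16/0.27) = -0.08372
D(P‖Q) = 0.1716 nats.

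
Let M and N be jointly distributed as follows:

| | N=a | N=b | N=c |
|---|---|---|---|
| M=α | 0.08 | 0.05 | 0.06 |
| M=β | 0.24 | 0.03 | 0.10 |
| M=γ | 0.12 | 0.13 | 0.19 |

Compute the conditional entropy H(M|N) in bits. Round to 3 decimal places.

Marginals: p(M) = (0.1900, 0.3700, 0.4400), p(N) = (0.4400, 0.2100, 0.3500).
H(M|N) = Σ p(N) · H(M|N=·).
  N=a: p=0.4400, H(M|N=a) = 1.4354
  N=b: p=0.2100, H(M|N=b) = 1.3223
  N=c: p=0.3500, H(M|N=c) = 1.4310
Weighted sum = 1.410 bits.

1.410 bits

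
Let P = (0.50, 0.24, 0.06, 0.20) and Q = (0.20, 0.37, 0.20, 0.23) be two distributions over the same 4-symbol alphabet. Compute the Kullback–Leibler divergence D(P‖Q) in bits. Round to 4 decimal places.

0.3665 bits

D(P‖Q) = Σ p·log₂(p/q).
  0.50·log₂(0.50/0.20) = 0.66096
  0.24·log₂(0.24/0.37) = -0.14988
  0.06·log₂(0.06/0.20) = -0.10422
  0.20·log₂(0.20/0.23) = -0.04033
D(P‖Q) = 0.3665 bits.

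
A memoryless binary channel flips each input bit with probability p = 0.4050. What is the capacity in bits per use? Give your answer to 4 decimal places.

0.0262 bits

Binary symmetric channel: C = 1 − h₂(ε) where h₂ is the binary entropy function.
h₂(0.4050) = −0.4050·log₂0.4050 − 0.5950·log₂0.5950 = 0.9738.
C = 1 − 0.9738 = 0.0262 bits per channel use.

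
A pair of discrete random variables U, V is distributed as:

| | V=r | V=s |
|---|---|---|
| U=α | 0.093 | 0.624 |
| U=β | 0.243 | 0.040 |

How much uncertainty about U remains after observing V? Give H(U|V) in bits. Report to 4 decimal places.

0.5040 bits

Marginals: p(U) = (0.7170, 0.2830), p(V) = (0.3360, 0.6640).
H(U|V) = Σ p(V) · H(U|V=·).
  V=r: p=0.3360, H(U|V=r) = 0.8510
  V=s: p=0.6640, H(U|V=s) = 0.3284
Weighted sum = 0.5040 bits.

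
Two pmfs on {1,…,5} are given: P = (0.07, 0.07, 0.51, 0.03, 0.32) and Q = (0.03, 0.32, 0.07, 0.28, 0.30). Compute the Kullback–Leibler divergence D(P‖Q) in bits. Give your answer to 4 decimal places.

1.3264 bits

D(P‖Q) = Σ p·log₂(p/q).
  0.07·log₂(0.07/0.03) = 0.08557
  0.07·log₂(0.07/0.32) = -0.15349
  0.51·log₂(0.51/0.07) = 1.46119
  0.03·log₂(0.03/0.28) = -0.09667
  0.32·log₂(0.32/0.30) = 0.02980
D(P‖Q) = 1.3264 bits.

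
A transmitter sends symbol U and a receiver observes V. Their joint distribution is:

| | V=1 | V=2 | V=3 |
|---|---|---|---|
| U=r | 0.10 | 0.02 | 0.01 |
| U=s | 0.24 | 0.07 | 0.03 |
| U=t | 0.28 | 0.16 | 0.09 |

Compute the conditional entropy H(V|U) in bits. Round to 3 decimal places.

Marginals: p(U) = (0.1300, 0.3400, 0.5300), p(V) = (0.6200, 0.2500, 0.1300).
H(V|U) = Σ p(U) · H(V|U=·).
  U=r: p=0.1300, H(V|U=r) = 0.9913
  U=s: p=0.3400, H(V|U=s) = 1.1332
  U=t: p=0.5300, H(V|U=t) = 1.4423
Weighted sum = 1.279 bits.

1.279 bits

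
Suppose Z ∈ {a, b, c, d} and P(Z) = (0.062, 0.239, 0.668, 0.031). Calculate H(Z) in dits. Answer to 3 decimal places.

0.387 dits

H(Z) = −Σ p·log₁₀ p.
  −(0.062)·log₁₀(0.062) = 0.0749
  −(0.239)·log₁₀(0.239) = 0.1486
  −(0.668)·log₁₀(0.668) = 0.1170
  −(0.031)·log₁₀(0.031) = 0.0468
Sum: 0.0749 + 0.1486 + 0.1170 + 0.0468 = 0.387 dits.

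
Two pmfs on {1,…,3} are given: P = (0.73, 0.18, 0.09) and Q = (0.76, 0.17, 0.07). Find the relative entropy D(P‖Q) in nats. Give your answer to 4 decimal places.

D(P‖Q) = Σ p·ln(p/q).
  0.73·ln(0.73/0.76) = -0.02940
  0.18·ln(0.18/0.17) = 0.01029
  0.09·ln(0.09/0.07) = 0.02262
D(P‖Q) = 0.0035 nats.

0.0035 nats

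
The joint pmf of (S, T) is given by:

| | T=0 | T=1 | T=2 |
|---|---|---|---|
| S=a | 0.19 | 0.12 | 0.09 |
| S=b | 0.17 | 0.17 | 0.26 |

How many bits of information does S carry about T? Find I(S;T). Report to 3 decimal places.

0.040 bits

Marginals: p(S) = (0.4000, 0.6000), p(T) = (0.3600, 0.2900, 0.3500).
I(S;T) = Σ p(x,y)·log₂[p(x,y)/(p(x)p(y))].
  (a,0): 0.19·log₂(1.3194) = 0.0760
  (a,1): 0.12·log₂(1.0345) = 0.0059
  (a,2): 0.09·log₂(0.6429) = -0.0574
  (b,0): 0.17·log₂(0.7870) = -0.0587
  (b,1): 0.17·log₂(0.9770) = -0.0057
  (b,2): 0.26·log₂(1.2381) = 0.0801
Sum = 0.040 bits.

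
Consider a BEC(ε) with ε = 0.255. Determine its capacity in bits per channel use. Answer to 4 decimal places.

Binary erasure channel: capacity C = 1 − ε.
C = 1 − 0.255 = 0.7450 bits per channel use.

0.7450 bits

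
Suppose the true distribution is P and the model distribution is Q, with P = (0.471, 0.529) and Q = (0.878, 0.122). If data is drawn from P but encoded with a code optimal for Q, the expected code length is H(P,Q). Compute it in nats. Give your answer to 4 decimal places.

1.1742 nats

H(P,Q) = −Σ p·ln q.
  −0.471·ln(0.878) = 0.06128
  −0.529·ln(0.122) = 1.11288
H(P,Q) = 1.1742 nats.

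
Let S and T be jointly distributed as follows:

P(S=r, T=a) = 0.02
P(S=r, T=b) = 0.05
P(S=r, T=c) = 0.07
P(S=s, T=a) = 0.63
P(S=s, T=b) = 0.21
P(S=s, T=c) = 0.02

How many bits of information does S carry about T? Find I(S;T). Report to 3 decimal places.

Marginals: p(S) = (0.1400, 0.8600), p(T) = (0.6500, 0.2600, 0.0900).
I(S;T) = Σ p(x,y)·log₂[p(x,y)/(p(x)p(y))].
  (r,a): 0.02·log₂(0.2198) = -0.0437
  (r,b): 0.05·log₂(1.3736) = 0.0229
  (r,c): 0.07·log₂(5.5556) = 0.1732
  (s,a): 0.63·log₂(1.1270) = 0.1087
  (s,b): 0.21·log₂(0.9392) = -0.0190
  (s,c): 0.02·log₂(0.2584) = -0.0390
Sum = 0.203 bits.

0.203 bits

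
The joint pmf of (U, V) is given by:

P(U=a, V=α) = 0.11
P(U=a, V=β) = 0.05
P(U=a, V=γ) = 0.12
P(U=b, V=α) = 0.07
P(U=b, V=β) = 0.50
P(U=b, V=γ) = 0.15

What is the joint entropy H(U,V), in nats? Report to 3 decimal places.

1.464 nats

H(U,V) = −Σ p(x,y)·ln p(x,y) over all 6 cells.
  cell (a,α): −0.11·ln0.11 = 0.2428
  cell (a,β): −0.05·ln0.05 = 0.1498
  cell (a,γ): −0.12·ln0.12 = 0.2544
  cell (b,α): −0.07·ln0.07 = 0.1861
  cell (b,β): −0.50·ln0.50 = 0.3466
  cell (b,γ): −0.15·ln0.15 = 0.2846
Sum = 1.464 nats.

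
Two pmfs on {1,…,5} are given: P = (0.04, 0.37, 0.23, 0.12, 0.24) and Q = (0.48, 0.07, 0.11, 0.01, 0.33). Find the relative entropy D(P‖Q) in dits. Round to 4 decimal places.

0.3944 dits

D(P‖Q) = Σ p·log₁₀(p/q).
  0.04·log₁₀(0.04/0.48) = -0.04317
  0.37·log₁₀(0.37/0.07) = 0.26755
  0.23·log₁₀(0.23/0.11) = 0.07368
  0.12·log₁₀(0.12/0.01) = 0.12950
  0.24·log₁₀(0.24/0.33) = -0.03319
D(P‖Q) = 0.3944 dits.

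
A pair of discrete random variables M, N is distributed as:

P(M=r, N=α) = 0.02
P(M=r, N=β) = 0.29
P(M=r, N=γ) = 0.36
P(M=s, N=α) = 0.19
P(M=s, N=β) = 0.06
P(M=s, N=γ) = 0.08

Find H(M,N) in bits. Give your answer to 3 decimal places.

2.152 bits

H(M,N) = −Σ p(x,y)·log₂ p(x,y) over all 6 cells.
  cell (r,α): −0.02·log₂0.02 = 0.1129
  cell (r,β): −0.29·log₂0.29 = 0.5179
  cell (r,γ): −0.36·log₂0.36 = 0.5306
  cell (s,α): −0.19·log₂0.19 = 0.4552
  cell (s,β): −0.06·log₂0.06 = 0.2435
  cell (s,γ): −0.08·log₂0.08 = 0.2915
Sum = 2.152 bits.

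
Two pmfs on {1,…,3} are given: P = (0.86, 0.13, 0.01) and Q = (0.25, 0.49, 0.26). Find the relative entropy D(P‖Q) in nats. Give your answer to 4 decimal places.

D(P‖Q) = Σ p·ln(p/q).
  0.86·ln(0.86/0.25) = 1.06251
  0.13·ln(0.13/0.49) = -0.17249
  0.01·ln(0.01/0.26) = -0.03258
D(P‖Q) = 0.8574 nats.

0.8574 nats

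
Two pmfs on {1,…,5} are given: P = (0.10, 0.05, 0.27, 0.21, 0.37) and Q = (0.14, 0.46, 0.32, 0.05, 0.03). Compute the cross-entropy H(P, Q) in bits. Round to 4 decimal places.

H(P,Q) = −Σ p·log₂ q.
  −0.10·log₂(0.14) = 0.28365
  −0.05·log₂(0.46) = 0.05601
  −0.27·log₂(0.32) = 0.44384
  −0.21·log₂(0.05) = 0.90760
  −0.37·log₂(0.03) = 1.87179
H(P,Q) = 3.5629 bits.

3.5629 bits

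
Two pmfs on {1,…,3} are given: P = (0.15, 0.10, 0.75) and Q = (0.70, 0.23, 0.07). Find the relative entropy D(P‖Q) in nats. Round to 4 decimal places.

1.4643 nats

D(P‖Q) = Σ p·ln(p/q).
  0.15·ln(0.15/0.70) = -0.23107
  0.10·ln(0.10/0.23) = -0.08329
  0.75·ln(0.75/0.07) = 1.77868
D(P‖Q) = 1.4643 nats.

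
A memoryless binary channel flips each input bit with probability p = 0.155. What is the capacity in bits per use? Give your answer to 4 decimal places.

Binary symmetric channel: C = 1 − h₂(ε) where h₂ is the binary entropy function.
h₂(0.155) = −0.155·log₂0.155 − 0.845·log₂0.845 = 0.6222.
C = 1 − 0.6222 = 0.3778 bits per channel use.

0.3778 bits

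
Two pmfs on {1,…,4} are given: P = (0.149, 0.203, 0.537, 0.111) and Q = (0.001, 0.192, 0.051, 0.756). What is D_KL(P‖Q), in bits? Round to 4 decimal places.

2.6086 bits

D(P‖Q) = Σ p·log₂(p/q).
  0.149·log₂(0.149/0.001) = 1.07566
  0.203·log₂(0.203/0.192) = 0.01632
  0.537·log₂(0.537/0.051) = 1.82384
  0.111·log₂(0.111/0.756) = -0.30723
D(P‖Q) = 2.6086 bits.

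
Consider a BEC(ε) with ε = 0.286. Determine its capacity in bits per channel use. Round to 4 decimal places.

Binary erasure channel: capacity C = 1 − ε.
C = 1 − 0.286 = 0.7140 bits per channel use.

0.7140 bits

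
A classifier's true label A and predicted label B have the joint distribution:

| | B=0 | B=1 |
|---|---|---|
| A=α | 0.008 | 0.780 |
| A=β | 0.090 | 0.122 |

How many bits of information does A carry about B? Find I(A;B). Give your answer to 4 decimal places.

0.1897 bits

Marginals: p(A) = (0.7880, 0.2120), p(B) = (0.0980, 0.9020).
I(A;B) = Σ p(x,y)·log₂[p(x,y)/(p(x)p(y))].
  (α,0): 0.008·log₂(0.1036) = -0.02617
  (α,1): 0.780·log₂(1.0974) = 0.10458
  (β,0): 0.090·log₂(4.3319) = 0.19035
  (β,1): 0.122·log₂(0.6380) = -0.07910
Sum = 0.1897 bits.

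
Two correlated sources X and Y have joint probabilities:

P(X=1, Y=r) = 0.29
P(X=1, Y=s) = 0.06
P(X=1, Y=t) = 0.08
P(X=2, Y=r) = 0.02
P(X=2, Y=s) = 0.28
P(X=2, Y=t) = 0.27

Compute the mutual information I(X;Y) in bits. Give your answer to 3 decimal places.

Marginals: p(X) = (0.4300, 0.5700), p(Y) = (0.3100, 0.3400, 0.3500).
I(X;Y) = Σ p(x,y)·log₂[p(x,y)/(p(x)p(y))].
  (1,r): 0.29·log₂(2.1755) = 0.3252
  (1,s): 0.06·log₂(0.4104) = -0.0771
  (1,t): 0.08·log₂(0.5316) = -0.0729
  (2,r): 0.02·log₂(0.1132) = -0.0629
  (2,s): 0.28·log₂(1.4448) = 0.1486
  (2,t): 0.27·log₂(1.3534) = 0.1179
Sum = 0.379 bits.

0.379 bits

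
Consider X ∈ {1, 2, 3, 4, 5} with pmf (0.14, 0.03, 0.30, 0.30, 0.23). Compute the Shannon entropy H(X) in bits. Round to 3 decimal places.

H(X) = −Σ p·log₂ p.
  −(0.14)·log₂(0.14) = 0.3971
  −(0.03)·log₂(0.03) = 0.1518
  −(0.30)·log₂(0.30) = 0.5211
  −(0.30)·log₂(0.30) = 0.5211
  −(0.23)·log₂(0.23) = 0.4877
Sum: 0.3971 + 0.1518 + 0.5211 + 0.5211 + 0.4877 = 2.079 bits.

2.079 bits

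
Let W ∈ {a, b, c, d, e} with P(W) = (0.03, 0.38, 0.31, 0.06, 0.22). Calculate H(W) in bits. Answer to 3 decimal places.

H(W) = −Σ p·log₂ p.
  −(0.03)·log₂(0.03) = 0.1518
  −(0.38)·log₂(0.38) = 0.5305
  −(0.31)·log₂(0.31) = 0.5238
  −(0.06)·log₂(0.06) = 0.2435
  −(0.22)·log₂(0.22) = 0.4806
Sum: 0.1518 + 0.5305 + 0.5238 + 0.2435 + 0.4806 = 1.930 bits.

1.930 bits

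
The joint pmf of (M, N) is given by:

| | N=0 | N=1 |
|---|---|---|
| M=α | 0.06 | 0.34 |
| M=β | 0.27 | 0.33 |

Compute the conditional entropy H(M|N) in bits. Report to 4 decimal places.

0.8956 bits

Marginals: p(M) = (0.4000, 0.6000), p(N) = (0.3300, 0.6700).
H(M|N) = Σ p(N) · H(M|N=·).
  N=0: p=0.3300, H(M|N=0) = 0.6840
  N=1: p=0.6700, H(M|N=1) = 0.9998
Weighted sum = 0.8956 bits.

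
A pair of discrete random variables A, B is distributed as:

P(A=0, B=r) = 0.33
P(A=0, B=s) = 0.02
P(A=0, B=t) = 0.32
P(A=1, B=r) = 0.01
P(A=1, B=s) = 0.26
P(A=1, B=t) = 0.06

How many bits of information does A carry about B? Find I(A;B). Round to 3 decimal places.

Marginals: p(A) = (0.6700, 0.3300), p(B) = (0.3400, 0.2800, 0.3800).
I(A;B) = H(A) + H(B) − H(A,B).
H(A) = 0.9149, H(B) = 1.5738, H(A,B) = 1.9820.
I(A;B) = 0.9149 + 1.5738 − 1.9820 = 0.507 bits.

0.507 bits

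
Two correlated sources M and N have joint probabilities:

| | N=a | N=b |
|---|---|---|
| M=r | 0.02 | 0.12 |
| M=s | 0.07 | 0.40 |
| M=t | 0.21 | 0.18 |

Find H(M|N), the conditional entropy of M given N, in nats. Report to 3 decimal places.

0.911 nats

Marginals: p(M) = (0.1400, 0.4700, 0.3900), p(N) = (0.3000, 0.7000).
H(M|N) = Σ p(N) · H(M|N=·).
  N=a: p=0.3000, H(M|N=a) = 0.7698
  N=b: p=0.7000, H(M|N=b) = 0.9713
Weighted sum = 0.911 nats.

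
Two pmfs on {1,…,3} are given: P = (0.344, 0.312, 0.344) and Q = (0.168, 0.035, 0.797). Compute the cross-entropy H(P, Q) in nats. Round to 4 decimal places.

H(P,Q) = −Σ p·ln q.
  −0.344·ln(0.168) = 0.61362
  −0.312·ln(0.035) = 1.04595
  −0.344·ln(0.797) = 0.07805
H(P,Q) = 1.7376 nats.

1.7376 nats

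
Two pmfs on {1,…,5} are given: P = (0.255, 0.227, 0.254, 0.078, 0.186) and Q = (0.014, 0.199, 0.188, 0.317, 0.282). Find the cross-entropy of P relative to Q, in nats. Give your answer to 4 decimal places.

2.2046 nats

H(P,Q) = −Σ p·ln q.
  −0.255·ln(0.014) = 1.08852
  −0.227·ln(0.199) = 0.36648
  −0.254·ln(0.188) = 0.42451
  −0.078·ln(0.317) = 0.08961
  −0.186·ln(0.282) = 0.23545
H(P,Q) = 2.2046 nats.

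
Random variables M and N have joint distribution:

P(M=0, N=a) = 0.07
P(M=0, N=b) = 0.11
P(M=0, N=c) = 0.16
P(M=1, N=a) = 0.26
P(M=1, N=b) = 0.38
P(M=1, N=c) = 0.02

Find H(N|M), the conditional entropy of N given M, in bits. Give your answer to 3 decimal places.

Marginals: p(M) = (0.3400, 0.6600), p(N) = (0.3300, 0.4900, 0.1800).
H(N|M) = Σ p(M) · H(N|M=·).
  M=0: p=0.3400, H(N|M=0) = 1.5079
  M=1: p=0.6600, H(N|M=1) = 1.1409
Weighted sum = 1.266 bits.

1.266 bits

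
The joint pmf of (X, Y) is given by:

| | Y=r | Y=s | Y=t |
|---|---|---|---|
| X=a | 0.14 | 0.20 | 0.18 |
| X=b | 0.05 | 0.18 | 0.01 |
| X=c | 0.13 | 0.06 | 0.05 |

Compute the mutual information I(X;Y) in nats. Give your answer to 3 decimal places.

0.099 nats

Marginals: p(X) = (0.5200, 0.2400, 0.2400), p(Y) = (0.3200, 0.4400, 0.2400).
I(X;Y) = Σ p(x,y)·ln[p(x,y)/(p(x)p(y))].
  (a,r): 0.14·ln(0.8413) = -0.0242
  (a,s): 0.20·ln(0.8741) = -0.0269
  (a,t): 0.18·ln(1.4423) = 0.0659
  (b,r): 0.05·ln(0.6510) = -0.0215
  (b,s): 0.18·ln(1.7045) = 0.0960
  (b,t): 0.01·ln(0.1736) = -0.0175
  (c,r): 0.13·ln(1.6927) = 0.0684
  (c,s): 0.06·ln(0.5682) = -0.0339
  (c,t): 0.05·ln(0.8681) = -0.0071
Sum = 0.099 nats.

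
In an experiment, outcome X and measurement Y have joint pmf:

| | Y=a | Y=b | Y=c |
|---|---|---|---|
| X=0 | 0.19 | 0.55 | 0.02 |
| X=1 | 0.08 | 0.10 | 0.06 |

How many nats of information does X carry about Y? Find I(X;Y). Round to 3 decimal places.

Marginals: p(X) = (0.7600, 0.2400), p(Y) = (0.2700, 0.6500, 0.0800).
I(X;Y) = H(X) + H(Y) − H(X,Y).
H(X) = 0.5511, H(Y) = 0.8356, H(X,Y) = 1.3237.
I(X;Y) = 0.5511 + 0.8356 − 1.3237 = 0.063 nats.

0.063 nats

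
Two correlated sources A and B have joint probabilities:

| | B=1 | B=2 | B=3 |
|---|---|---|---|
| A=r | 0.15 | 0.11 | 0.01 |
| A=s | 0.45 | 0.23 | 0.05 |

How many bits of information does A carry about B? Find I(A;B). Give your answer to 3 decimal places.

Marginals: p(A) = (0.2700, 0.7300), p(B) = (0.6000, 0.3400, 0.0600).
I(A;B) = Σ p(x,y)·log₂[p(x,y)/(p(x)p(y))].
  (r,1): 0.15·log₂(0.9259) = -0.0167
  (r,2): 0.11·log₂(1.1983) = 0.0287
  (r,3): 0.01·log₂(0.6173) = -0.0070
  (s,1): 0.45·log₂(1.0274) = 0.0175
  (s,2): 0.23·log₂(0.9267) = -0.0253
  (s,3): 0.05·log₂(1.1416) = 0.0095
Sum = 0.007 bits.

0.007 bits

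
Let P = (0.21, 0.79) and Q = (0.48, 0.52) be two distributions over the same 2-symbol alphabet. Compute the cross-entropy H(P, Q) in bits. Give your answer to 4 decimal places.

0.9677 bits

H(P,Q) = −Σ p·log₂ q.
  −0.21·log₂(0.48) = 0.22237
  −0.79·log₂(0.52) = 0.74530
H(P,Q) = 0.9677 bits.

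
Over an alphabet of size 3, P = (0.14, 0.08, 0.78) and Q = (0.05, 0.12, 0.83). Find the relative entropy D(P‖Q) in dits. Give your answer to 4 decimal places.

0.0275 dits

D(P‖Q) = Σ p·log₁₀(p/q).
  0.14·log₁₀(0.14/0.05) = 0.06260
  0.08·log₁₀(0.08/0.12) = -0.01409
  0.78·log₁₀(0.78/0.83) = -0.02105
D(P‖Q) = 0.0275 dits.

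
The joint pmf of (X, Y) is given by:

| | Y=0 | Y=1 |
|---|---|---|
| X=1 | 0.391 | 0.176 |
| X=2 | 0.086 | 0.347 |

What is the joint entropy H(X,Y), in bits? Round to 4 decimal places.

1.8051 bits

H(X,Y) = −Σ p(x,y)·log₂ p(x,y) over all 4 cells.
  cell (1,0): −0.391·log₂0.391 = 0.52971
  cell (1,1): −0.176·log₂0.176 = 0.44112
  cell (2,0): −0.086·log₂0.086 = 0.30440
  cell (2,1): −0.347·log₂0.347 = 0.52987
Sum = 1.8051 bits.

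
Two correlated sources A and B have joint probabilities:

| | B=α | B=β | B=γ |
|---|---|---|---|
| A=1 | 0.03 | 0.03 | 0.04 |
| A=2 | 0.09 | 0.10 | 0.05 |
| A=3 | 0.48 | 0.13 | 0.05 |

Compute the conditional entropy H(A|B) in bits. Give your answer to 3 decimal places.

Marginals: p(A) = (0.1000, 0.2400, 0.6600), p(B) = (0.6000, 0.2600, 0.1400).
H(A|B) = Σ p(B) · H(A|B=·).
  B=α: p=0.6000, H(A|B=α) = 0.8842
  B=β: p=0.2600, H(A|B=β) = 1.3897
  B=γ: p=0.1400, H(A|B=γ) = 1.5774
Weighted sum = 1.113 bits.

1.113 bits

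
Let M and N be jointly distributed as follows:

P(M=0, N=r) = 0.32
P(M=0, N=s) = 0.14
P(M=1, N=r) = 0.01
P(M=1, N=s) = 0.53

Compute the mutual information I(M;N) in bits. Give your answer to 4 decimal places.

Marginals: p(M) = (0.4600, 0.5400), p(N) = (0.3300, 0.6700).
I(M;N) = H(M) + H(N) − H(M,N).
H(M) = 0.9954, H(N) = 0.9149, H(M,N) = 1.4750.
I(M;N) = 0.9954 + 0.9149 − 1.4750 = 0.4353 bits.

0.4353 bits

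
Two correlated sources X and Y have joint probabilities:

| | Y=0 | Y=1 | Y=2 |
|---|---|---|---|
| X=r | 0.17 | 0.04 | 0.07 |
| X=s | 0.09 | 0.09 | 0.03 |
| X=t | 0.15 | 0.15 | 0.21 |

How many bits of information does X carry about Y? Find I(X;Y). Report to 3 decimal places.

0.088 bits

Marginals: p(X) = (0.2800, 0.2100, 0.5100), p(Y) = (0.4100, 0.2800, 0.3100).
I(X;Y) = Σ p(x,y)·log₂[p(x,y)/(p(x)p(y))].
  (r,0): 0.17·log₂(1.4808) = 0.0963
  (r,1): 0.04·log₂(0.5102) = -0.0388
  (r,2): 0.07·log₂(0.8065) = -0.0217
  (s,0): 0.09·log₂(1.0453) = 0.0058
  (s,1): 0.09·log₂(1.5306) = 0.0553
  (s,2): 0.03·log₂(0.4608) = -0.0335
  (t,0): 0.15·log₂(0.7174) = -0.0719
  (t,1): 0.15·log₂(1.0504) = 0.0106
  (t,2): 0.21·log₂(1.3283) = 0.0860
Sum = 0.088 bits.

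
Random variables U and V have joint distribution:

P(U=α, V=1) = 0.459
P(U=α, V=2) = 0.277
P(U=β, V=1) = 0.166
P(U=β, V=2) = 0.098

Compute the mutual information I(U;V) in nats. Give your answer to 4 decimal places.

Marginals: p(U) = (0.7360, 0.2640), p(V) = (0.6250, 0.3750).
I(U;V) = H(U) + H(V) − H(U,V).
H(U) = 0.5772, H(V) = 0.6616, H(U,V) = 1.2388.
I(U;V) = 0.5772 + 0.6616 − 1.2388 = 0.0000 nats.

0.0000 nats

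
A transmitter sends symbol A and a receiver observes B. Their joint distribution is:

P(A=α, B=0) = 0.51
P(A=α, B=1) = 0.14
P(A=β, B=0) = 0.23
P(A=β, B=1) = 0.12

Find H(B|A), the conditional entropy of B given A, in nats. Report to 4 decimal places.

0.5637 nats

Marginals: p(A) = (0.6500, 0.3500), p(B) = (0.7400, 0.2600).
H(B|A) = Σ p(A) · H(B|A=·).
  A=α: p=0.6500, H(B|A=α) = 0.5210
  A=β: p=0.3500, H(B|A=β) = 0.6429
Weighted sum = 0.5637 nats.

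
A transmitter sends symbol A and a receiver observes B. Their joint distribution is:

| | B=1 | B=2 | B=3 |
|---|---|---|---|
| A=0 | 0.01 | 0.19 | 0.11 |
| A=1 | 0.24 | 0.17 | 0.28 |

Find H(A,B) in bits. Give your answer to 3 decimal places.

2.315 bits

H(A,B) = −Σ p(x,y)·log₂ p(x,y) over all 6 cells.
  cell (0,1): −0.01·log₂0.01 = 0.0664
  cell (0,2): −0.19·log₂0.19 = 0.4552
  cell (0,3): −0.11·log₂0.11 = 0.3503
  cell (1,1): −0.24·log₂0.24 = 0.4941
  cell (1,2): −0.17·log₂0.17 = 0.4346
  cell (1,3): −0.28·log₂0.28 = 0.5142
Sum = 2.315 bits.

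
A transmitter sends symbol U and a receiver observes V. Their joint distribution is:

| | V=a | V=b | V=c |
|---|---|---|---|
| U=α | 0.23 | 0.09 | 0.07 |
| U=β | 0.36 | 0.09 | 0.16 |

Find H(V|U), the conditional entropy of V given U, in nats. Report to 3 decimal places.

Chain rule: H(V|U) = H(U,V) − H(U).
Marginals: p(U) = (0.3900, 0.6100), p(V) = (0.5900, 0.1800, 0.2300).
H(U,V) = 1.6186 nats; H(U) = 0.6687 nats.
H(V|U) = 1.6186 − 0.6687 = 0.950 nats.

0.950 nats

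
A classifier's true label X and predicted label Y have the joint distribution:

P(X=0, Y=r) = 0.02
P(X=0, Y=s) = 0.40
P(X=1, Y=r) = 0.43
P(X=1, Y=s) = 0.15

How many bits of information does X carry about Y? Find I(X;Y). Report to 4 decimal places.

0.3985 bits

Marginals: p(X) = (0.4200, 0.5800), p(Y) = (0.4500, 0.5500).
I(X;Y) = Σ p(x,y)·log₂[p(x,y)/(p(x)p(y))].
  (0,r): 0.02·log₂(0.1058) = -0.06481
  (0,s): 0.40·log₂(1.7316) = 0.31684
  (1,r): 0.43·log₂(1.6475) = 0.30972
  (1,s): 0.15·log₂(0.4702) = -0.16329
Sum = 0.3985 bits.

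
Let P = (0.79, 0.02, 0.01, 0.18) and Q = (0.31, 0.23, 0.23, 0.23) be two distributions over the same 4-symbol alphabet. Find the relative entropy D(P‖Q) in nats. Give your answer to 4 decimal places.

D(P‖Q) = Σ p·ln(p/q).
  0.79·ln(0.79/0.31) = 0.73901
  0.02·ln(0.02/0.23) = -0.04885
  0.01·ln(0.01/0.23) = -0.03135
  0.18·ln(0.18/0.23) = -0.04412
D(P‖Q) = 0.6147 nats.

0.6147 nats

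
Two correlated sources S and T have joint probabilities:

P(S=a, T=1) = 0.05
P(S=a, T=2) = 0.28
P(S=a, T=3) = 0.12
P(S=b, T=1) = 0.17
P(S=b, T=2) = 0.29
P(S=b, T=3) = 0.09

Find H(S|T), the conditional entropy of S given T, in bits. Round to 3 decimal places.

0.947 bits

Chain rule: H(S|T) = H(S,T) − H(T).
Marginals: p(S) = (0.4500, 0.5500), p(T) = (0.2200, 0.5700, 0.2100).
H(S,T) = 2.3625 bits; H(T) = 1.4156 bits.
H(S|T) = 2.3625 − 1.4156 = 0.947 bits.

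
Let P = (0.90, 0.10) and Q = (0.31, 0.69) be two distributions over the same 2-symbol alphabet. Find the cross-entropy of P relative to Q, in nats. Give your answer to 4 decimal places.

H(P,Q) = −Σ p·ln q.
  −0.90·ln(0.31) = 1.05406
  −0.10·ln(0.69) = 0.03711
H(P,Q) = 1.0912 nats.

1.0912 nats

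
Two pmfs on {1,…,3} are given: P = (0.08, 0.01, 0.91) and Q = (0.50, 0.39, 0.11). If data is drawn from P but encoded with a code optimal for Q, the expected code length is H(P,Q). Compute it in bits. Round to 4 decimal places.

2.9914 bits

H(P,Q) = −Σ p·log₂ q.
  −0.08·log₂(0.50) = 0.08000
  −0.01·log₂(0.39) = 0.01358
  −0.91·log₂(0.11) = 2.89783
H(P,Q) = 2.9914 bits.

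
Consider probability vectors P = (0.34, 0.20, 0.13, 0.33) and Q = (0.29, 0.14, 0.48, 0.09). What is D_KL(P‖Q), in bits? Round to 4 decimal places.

D(P‖Q) = Σ p·log₂(p/q).
  0.34·log₂(0.34/0.29) = 0.07802
  0.20·log₂(0.20/0.14) = 0.10291
  0.13·log₂(0.13/0.48) = -0.24499
  0.33·log₂(0.33/0.09) = 0.61857
D(P‖Q) = 0.5545 bits.

0.5545 bits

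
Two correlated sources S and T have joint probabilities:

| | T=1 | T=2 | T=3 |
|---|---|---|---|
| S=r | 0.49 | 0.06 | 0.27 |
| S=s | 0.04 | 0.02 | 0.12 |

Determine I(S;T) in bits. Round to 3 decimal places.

Marginals: p(S) = (0.8200, 0.1800), p(T) = (0.5300, 0.0800, 0.3900).
I(S;T) = Σ p(x,y)·log₂[p(x,y)/(p(x)p(y))].
  (r,1): 0.49·log₂(1.1275) = 0.0848
  (r,2): 0.06·log₂(0.9146) = -0.0077
  (r,3): 0.27·log₂(0.8443) = -0.0659
  (s,1): 0.04·log₂(0.4193) = -0.0502
  (s,2): 0.02·log₂(1.3889) = 0.0095
  (s,3): 0.12·log₂(1.7094) = 0.0928
Sum = 0.063 bits.

0.063 bits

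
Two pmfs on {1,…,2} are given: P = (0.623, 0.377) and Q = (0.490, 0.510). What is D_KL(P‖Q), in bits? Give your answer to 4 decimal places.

0.0515 bits

D(P‖Q) = Σ p·log₂(p/q).
  0.623·log₂(0.623/0.490) = 0.21584
  0.377·log₂(0.377/0.510) = -0.16435
D(P‖Q) = 0.0515 bits.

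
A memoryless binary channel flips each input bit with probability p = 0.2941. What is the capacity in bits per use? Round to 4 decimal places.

Binary symmetric channel: C = 1 − h₂(ε) where h₂ is the binary entropy function.
h₂(0.2941) = −0.2941·log₂0.2941 − 0.7059·log₂0.7059 = 0.8740.
C = 1 − 0.8740 = 0.1260 bits per channel use.

0.1260 bits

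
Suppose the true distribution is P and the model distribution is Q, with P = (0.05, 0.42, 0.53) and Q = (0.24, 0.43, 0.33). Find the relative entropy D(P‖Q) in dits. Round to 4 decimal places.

0.0707 dits

D(P‖Q) = Σ p·log₁₀(p/q).
  0.05·log₁₀(0.05/0.24) = -0.03406
  0.42·log₁₀(0.42/0.43) = -0.00429
  0.53·log₁₀(0.53/0.33) = 0.10905
D(P‖Q) = 0.0707 dits.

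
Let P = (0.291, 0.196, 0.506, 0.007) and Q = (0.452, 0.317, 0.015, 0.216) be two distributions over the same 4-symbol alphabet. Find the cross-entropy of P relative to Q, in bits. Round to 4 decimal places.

H(P,Q) = −Σ p·log₂ q.
  −0.291·log₂(0.452) = 0.33337
  −0.196·log₂(0.317) = 0.32486
  −0.506·log₂(0.015) = 3.06580
  −0.007·log₂(0.216) = 0.01548
H(P,Q) = 3.7395 bits.

3.7395 bits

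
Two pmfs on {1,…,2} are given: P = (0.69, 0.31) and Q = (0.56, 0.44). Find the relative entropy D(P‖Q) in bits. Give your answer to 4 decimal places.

0.0512 bits

D(P‖Q) = Σ p·log₂(p/q).
  0.69·log₂(0.69/0.56) = 0.20781
  0.31·log₂(0.31/0.44) = -0.15662
D(P‖Q) = 0.0512 bits.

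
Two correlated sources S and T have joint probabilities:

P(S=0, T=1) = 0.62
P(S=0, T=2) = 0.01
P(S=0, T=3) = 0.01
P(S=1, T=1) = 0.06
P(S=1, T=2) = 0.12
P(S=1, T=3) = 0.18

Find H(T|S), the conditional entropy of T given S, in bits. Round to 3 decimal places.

0.674 bits

Chain rule: H(T|S) = H(S,T) − H(S).
Marginals: p(S) = (0.6400, 0.3600), p(T) = (0.6800, 0.1300, 0.1900).
H(S,T) = 1.6164 bits; H(S) = 0.9427 bits.
H(T|S) = 1.6164 − 0.9427 = 0.674 bits.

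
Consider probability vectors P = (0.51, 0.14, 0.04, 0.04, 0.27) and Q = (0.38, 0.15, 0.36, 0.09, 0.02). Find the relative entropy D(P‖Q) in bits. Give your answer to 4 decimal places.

1.0428 bits

D(P‖Q) = Σ p·log₂(p/q).
  0.51·log₂(0.51/0.38) = 0.21649
  0.14·log₂(0.14/0.15) = -0.01393
  0.04·log₂(0.04/0.36) = -0.12680
  0.04·log₂(0.04/0.09) = -0.04680
  0.27·log₂(0.27/0.02) = 1.01382
D(P‖Q) = 1.0428 bits.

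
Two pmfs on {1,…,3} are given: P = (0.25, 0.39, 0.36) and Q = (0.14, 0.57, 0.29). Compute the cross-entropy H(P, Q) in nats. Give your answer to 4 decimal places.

1.1564 nats

H(P,Q) = −Σ p·ln q.
  −0.25·ln(0.14) = 0.49153
  −0.39·ln(0.57) = 0.21923
  −0.36·ln(0.29) = 0.44563
H(P,Q) = 1.1564 nats.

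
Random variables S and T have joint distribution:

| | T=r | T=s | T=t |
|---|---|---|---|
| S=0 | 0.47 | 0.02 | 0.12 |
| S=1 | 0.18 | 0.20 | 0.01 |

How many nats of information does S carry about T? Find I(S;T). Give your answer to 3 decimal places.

0.183 nats

Marginals: p(S) = (0.6100, 0.3900), p(T) = (0.6500, 0.2200, 0.1300).
I(S;T) = H(S) + H(T) − H(S,T).
H(S) = 0.6687, H(T) = 0.8783, H(S,T) = 1.3641.
I(S;T) = 0.6687 + 0.8783 − 1.3641 = 0.183 nats.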